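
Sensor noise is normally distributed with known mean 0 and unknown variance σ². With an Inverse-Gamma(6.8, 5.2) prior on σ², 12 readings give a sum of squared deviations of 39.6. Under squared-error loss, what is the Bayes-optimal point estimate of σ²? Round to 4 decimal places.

Posterior: Inverse-Gamma(shape = 6.8+12/2 = 12.8, scale = 5.2+39.6/2 = 25.0).
Mode = β/(α+1) = 25.0/13.8 = 1.8116.
Mean = β/(α−1) = 25.0/11.8 = 2.1186.
Squared-error loss ⇒ the optimal estimator is the posterior mean.

2.1186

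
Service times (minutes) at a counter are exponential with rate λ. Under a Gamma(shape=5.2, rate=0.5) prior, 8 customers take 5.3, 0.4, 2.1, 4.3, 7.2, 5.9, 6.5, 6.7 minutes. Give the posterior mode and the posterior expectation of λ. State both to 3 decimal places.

Σ times = 38.4. Posterior: Gamma(shape = 5.2+8 = 13.2, rate = 0.5+38.4 = 38.9).
Mode = (α−1)/β = 12.2/38.9 = 0.314.
Mean = α/β = 13.2/38.9 = 0.339.

posterior mode = 0.314, posterior expectation = 0.339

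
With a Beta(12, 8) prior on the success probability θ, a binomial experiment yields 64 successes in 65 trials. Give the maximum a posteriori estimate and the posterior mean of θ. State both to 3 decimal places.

Posterior: Beta(12+64, 8+1) = Beta(76, 9).
Mode = (76−1)/(76+9−2) = 75/83 = 0.904.
Mean = 76/(76+9) = 76/85 = 0.894.

MAP: 0.904. Posterior mean: 0.894.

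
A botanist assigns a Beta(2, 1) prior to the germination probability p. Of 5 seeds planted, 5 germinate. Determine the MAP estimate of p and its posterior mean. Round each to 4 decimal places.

Posterior: Beta(2+5, 1+0) = Beta(7, 1).
Since β = 1 ≤ 1 and α > 1, the Beta density is monotone increasing on [0,1]; the mode is at 1.
Mean = 7/(7+1) = 0.8750.

MAP = 1.0000; posterior mean = 0.8750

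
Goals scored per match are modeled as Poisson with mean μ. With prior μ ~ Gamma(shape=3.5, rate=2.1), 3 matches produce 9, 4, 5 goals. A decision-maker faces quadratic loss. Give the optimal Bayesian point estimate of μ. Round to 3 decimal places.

Σ counts = 18. Posterior: Gamma(shape = 3.5+18 = 21.5, rate = 2.1+3 = 5.1).
Mode = (α−1)/β = 20.5/5.1 = 4.020.
Mean = α/β = 21.5/5.1 = 4.216.
Quadratic loss ⇒ the optimal estimator is the posterior mean.

4.216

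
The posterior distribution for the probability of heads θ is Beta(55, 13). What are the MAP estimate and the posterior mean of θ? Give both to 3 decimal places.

Mode = (55−1)/(55+13−2) = 54/66 = 0.818.
Mean = 55/(55+13) = 55/68 = 0.809.

θ_MAP = 0.818, E[θ|data] = 0.809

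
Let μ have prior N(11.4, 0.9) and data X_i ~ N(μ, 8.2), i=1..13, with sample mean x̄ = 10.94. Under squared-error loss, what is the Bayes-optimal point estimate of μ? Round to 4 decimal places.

11.1295

Posterior for μ is Normal. Precision-weighted mean: (1/0.9·11.4 + 13/8.2·10.94) / (1/0.9 + 13/8.2) = 11.1295.
A Normal posterior is symmetric, so mode = mean.
Squared-error loss ⇒ the optimal estimator is the posterior mean.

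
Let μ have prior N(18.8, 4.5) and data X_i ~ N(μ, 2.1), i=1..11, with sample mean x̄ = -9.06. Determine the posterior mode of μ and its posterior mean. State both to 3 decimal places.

MAP = -7.926; posterior mean = -7.926

Posterior for μ is Normal. Precision-weighted mean: (1/4.5·18.8 + 11/2.1·-9.06) / (1/4.5 + 11/2.1) = -7.926.
A Normal posterior is symmetric, so mode = mean.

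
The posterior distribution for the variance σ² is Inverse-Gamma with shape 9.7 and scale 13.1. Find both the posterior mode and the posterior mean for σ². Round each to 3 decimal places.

MAP: 1.224. Posterior mean: 1.506.

Mode = β/(α+1) = 13.1/10.7 = 1.224.
Mean = β/(α−1) = 13.1/8.7 = 1.506.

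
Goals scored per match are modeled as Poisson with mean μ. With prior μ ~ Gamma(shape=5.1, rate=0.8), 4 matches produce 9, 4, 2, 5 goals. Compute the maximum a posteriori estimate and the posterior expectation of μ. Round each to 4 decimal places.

MAP = 5.0208, posterior mean = 5.2292

Σ counts = 20. Posterior: Gamma(shape = 5.1+20 = 25.1, rate = 0.8+4 = 4.8).
Mode = (α−1)/β = 24.1/4.8 = 5.0208.
Mean = α/β = 25.1/4.8 = 5.2292.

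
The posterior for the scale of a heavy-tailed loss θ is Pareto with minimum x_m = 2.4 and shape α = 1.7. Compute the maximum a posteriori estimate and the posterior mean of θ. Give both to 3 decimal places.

θ_MAP = 2.400, E[θ|data] = 5.829

The Pareto density is strictly decreasing on [x_m, ∞), so the mode is x_m = 2.400.
Mean = α·x_m/(α−1) = 1.7·2.4/0.7 = 5.829.
The posterior is right-skewed, so the mean exceeds the mode.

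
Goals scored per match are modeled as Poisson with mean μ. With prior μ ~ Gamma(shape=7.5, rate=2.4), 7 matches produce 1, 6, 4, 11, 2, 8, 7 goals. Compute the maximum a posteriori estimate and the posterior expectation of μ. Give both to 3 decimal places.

Σ counts = 39. Posterior: Gamma(shape = 7.5+39 = 46.5, rate = 2.4+7 = 9.4).
Mode = (α−1)/β = 45.5/9.4 = 4.840.
Mean = α/β = 46.5/9.4 = 4.947.

maximum a posteriori estimate = 4.840, posterior expectation = 4.947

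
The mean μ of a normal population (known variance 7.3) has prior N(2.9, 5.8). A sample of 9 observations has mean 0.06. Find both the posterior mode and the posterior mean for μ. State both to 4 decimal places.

MAP = 0.4084; posterior mean = 0.4084

Posterior for μ is Normal. Precision-weighted mean: (1/5.8·2.9 + 9/7.3·0.06) / (1/5.8 + 9/7.3) = 0.4084.
A Normal posterior is symmetric, so mode = mean.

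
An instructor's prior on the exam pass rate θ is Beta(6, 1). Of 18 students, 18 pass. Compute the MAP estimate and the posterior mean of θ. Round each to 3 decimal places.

MAP: 1.000. Posterior mean: 0.960.

Posterior: Beta(6+18, 1+0) = Beta(24, 1).
Since β = 1 ≤ 1 and α > 1, the Beta density is monotone increasing on [0,1]; the mode is at 1.
Mean = 24/(24+1) = 0.960.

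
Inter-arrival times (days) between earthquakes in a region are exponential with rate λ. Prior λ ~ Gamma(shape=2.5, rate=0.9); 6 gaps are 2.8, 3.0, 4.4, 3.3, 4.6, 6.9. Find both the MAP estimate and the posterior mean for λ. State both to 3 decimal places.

Σ times = 25.0. Posterior: Gamma(shape = 2.5+6 = 8.5, rate = 0.9+25.0 = 25.9).
Mode = (α−1)/β = 7.5/25.9 = 0.290.
Mean = α/β = 8.5/25.9 = 0.328.
The posterior is right-skewed, so the mean exceeds the mode.

MAP: 0.290. Posterior mean: 0.328.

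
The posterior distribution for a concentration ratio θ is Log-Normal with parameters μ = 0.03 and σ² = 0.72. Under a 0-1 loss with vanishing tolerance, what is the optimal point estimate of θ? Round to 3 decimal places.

0.502

Mode = exp(μ − σ²) = exp(-0.69) = 0.502.
Mean = exp(μ + σ²/2) = exp(0.390) = 1.477.
This is the posterior mode — the MAP estimate.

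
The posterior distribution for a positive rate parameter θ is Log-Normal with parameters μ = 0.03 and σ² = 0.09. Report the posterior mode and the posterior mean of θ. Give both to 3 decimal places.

Mode = exp(μ − σ²) = exp(-0.06) = 0.942.
Mean = exp(μ + σ²/2) = exp(0.075) = 1.078.
Right-skewed posterior ⇒ mode < mean.

MAP: 0.942. Posterior mean: 1.078.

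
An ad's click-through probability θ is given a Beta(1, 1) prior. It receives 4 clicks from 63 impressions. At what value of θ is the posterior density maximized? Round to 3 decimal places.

0.063

Posterior: Beta(1+4, 1+59) = Beta(5, 60).
Mode = (5−1)/(5+60−2) = 4/63 = 0.063.
With a flat prior the MAP equals the MLE, 4/63.
Mean = 5/(5+60) = 5/65 = 0.077.
This is the posterior mode — the MAP estimate.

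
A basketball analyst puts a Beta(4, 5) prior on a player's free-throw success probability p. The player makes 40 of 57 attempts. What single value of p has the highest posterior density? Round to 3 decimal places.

0.672

Posterior: Beta(4+40, 5+17) = Beta(44, 22).
Mode = (44−1)/(44+22−2) = 43/64 = 0.672.
Mean = 44/(44+22) = 44/66 = 0.667.
This is the posterior mode — the MAP estimate.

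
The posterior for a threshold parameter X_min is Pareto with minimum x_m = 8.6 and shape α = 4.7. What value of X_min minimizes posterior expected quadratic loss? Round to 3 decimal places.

The Pareto density is strictly decreasing on [x_m, ∞), so the mode is x_m = 8.600.
Mean = α·x_m/(α−1) = 4.7·8.6/3.7 = 10.924.
Quadratic loss ⇒ the optimal estimator is the posterior mean.

10.924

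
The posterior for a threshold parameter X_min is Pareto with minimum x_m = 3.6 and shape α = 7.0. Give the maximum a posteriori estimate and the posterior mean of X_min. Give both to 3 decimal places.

MAP = 3.600, posterior mean = 4.200

The Pareto density is strictly decreasing on [x_m, ∞), so the mode is x_m = 3.600.
Mean = α·x_m/(α−1) = 7.0·3.6/6.0 = 4.200.
Mean > mode: the posterior has a right tail.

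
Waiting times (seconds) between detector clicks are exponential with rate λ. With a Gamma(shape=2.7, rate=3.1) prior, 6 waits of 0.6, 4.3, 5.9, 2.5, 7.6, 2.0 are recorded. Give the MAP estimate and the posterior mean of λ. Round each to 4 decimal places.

MAP estimate = 0.2962, posterior mean = 0.3346

Σ times = 22.9. Posterior: Gamma(shape = 2.7+6 = 8.7, rate = 3.1+22.9 = 26.0).
Mode = (α−1)/β = 7.7/26.0 = 0.2962.
Mean = α/β = 8.7/26.0 = 0.3346.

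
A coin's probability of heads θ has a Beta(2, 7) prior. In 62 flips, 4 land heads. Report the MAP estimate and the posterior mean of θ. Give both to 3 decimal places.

Posterior: Beta(2+4, 7+58) = Beta(6, 65).
Mode = (6−1)/(6+65−2) = 5/69 = 0.072.
Mean = 6/(6+65) = 6/71 = 0.085.

MAP estimate = 0.072, posterior mean = 0.085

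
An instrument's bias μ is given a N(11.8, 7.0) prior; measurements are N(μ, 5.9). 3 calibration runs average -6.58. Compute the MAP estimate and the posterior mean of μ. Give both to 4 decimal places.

MAP = -2.5487; posterior mean = -2.5487

Posterior for μ is Normal. Precision-weighted mean: (1/7.0·11.8 + 3/5.9·-6.58) / (1/7.0 + 3/5.9) = -2.5487.
A Normal posterior is symmetric, so mode = mean.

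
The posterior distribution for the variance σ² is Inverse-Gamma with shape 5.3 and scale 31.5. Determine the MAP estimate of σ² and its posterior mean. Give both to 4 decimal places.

MAP = 5.0000, posterior mean = 7.3256

Mode = β/(α+1) = 31.5/6.3 = 5.0000.
Mean = β/(α−1) = 31.5/4.3 = 7.3256.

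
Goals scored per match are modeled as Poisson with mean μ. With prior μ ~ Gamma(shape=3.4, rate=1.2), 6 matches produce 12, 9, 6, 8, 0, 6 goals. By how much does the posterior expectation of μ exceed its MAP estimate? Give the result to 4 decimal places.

0.1389

Σ counts = 41. Posterior: Gamma(shape = 3.4+41 = 44.4, rate = 1.2+6 = 7.2).
Mode = (α−1)/β = 43.4/7.2 = 6.0278.
Mean = α/β = 44.4/7.2 = 6.1667.
Difference = 6.1667 − 6.0278 = 0.1389.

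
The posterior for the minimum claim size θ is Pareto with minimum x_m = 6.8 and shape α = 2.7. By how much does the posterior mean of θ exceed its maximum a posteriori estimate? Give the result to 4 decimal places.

4.0000

The Pareto density is strictly decreasing on [x_m, ∞), so the mode is x_m = 6.8000.
Mean = α·x_m/(α−1) = 2.7·6.8/1.7 = 10.8000.
Difference = 10.8000 − 6.8000 = 4.0000.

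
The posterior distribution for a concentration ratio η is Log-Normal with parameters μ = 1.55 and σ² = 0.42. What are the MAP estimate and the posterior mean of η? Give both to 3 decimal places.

MAP = 3.096; posterior mean = 5.812

Mode = exp(μ − σ²) = exp(1.13) = 3.096.
Mean = exp(μ + σ²/2) = exp(1.760) = 5.812.
The mean is pulled above the mode by the posterior's right skew.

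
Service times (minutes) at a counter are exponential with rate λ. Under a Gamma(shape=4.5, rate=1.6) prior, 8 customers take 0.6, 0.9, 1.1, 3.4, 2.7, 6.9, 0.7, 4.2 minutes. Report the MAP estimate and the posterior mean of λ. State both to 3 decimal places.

Σ times = 20.5. Posterior: Gamma(shape = 4.5+8 = 12.5, rate = 1.6+20.5 = 22.1).
Mode = (α−1)/β = 11.5/22.1 = 0.520.
Mean = α/β = 12.5/22.1 = 0.566.

MAP estimate = 0.520, posterior mean = 0.566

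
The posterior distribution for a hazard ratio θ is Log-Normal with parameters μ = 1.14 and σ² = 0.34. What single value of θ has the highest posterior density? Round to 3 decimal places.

Mode = exp(μ − σ²) = exp(0.80) = 2.226.
Mean = exp(μ + σ²/2) = exp(1.310) = 3.706.
This is the posterior mode — the MAP estimate.

2.226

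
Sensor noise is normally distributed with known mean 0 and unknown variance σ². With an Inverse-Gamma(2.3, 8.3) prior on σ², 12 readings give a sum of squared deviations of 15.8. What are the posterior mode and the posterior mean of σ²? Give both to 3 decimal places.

MAP: 1.742. Posterior mean: 2.219.

Posterior: Inverse-Gamma(shape = 2.3+12/2 = 8.3, scale = 8.3+15.8/2 = 16.2).
Mode = β/(α+1) = 16.2/9.3 = 1.742.
Mean = β/(α−1) = 16.2/7.3 = 2.219.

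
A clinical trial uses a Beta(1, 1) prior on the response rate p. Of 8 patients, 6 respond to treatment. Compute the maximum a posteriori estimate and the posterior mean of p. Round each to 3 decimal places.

MAP = 0.750; posterior mean = 0.700

Posterior: Beta(1+6, 1+2) = Beta(7, 3).
Mode = (7−1)/(7+3−2) = 6/8 = 0.750.
With a flat prior the MAP equals the MLE, 6/8.
Mean = 7/(7+3) = 7/10 = 0.700.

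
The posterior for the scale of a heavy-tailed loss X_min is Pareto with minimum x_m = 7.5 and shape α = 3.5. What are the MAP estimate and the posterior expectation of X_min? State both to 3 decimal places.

MAP = 7.500, posterior mean = 10.500

The Pareto density is strictly decreasing on [x_m, ∞), so the mode is x_m = 7.500.
Mean = α·x_m/(α−1) = 3.5·7.5/2.5 = 10.500.
The posterior is right-skewed, so the mean exceeds the mode.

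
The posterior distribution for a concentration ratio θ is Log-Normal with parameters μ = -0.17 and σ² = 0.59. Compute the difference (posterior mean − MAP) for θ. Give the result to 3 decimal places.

0.665

Mode = exp(μ − σ²) = exp(-0.76) = 0.468.
Mean = exp(μ + σ²/2) = exp(0.125) = 1.133.
Difference = 1.133 − 0.468 = 0.665.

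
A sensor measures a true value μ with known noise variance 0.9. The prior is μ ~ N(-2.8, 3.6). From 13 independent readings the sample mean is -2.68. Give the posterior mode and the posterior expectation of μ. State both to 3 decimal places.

Posterior for μ is Normal. Precision-weighted mean: (1/3.6·-2.8 + 13/0.9·-2.68) / (1/3.6 + 13/0.9) = -2.682.
A Normal posterior is symmetric, so mode = mean.

MAP = -2.682, posterior mean = -2.682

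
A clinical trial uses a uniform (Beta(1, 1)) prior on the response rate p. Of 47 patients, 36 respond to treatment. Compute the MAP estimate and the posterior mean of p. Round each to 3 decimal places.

MAP estimate = 0.766, posterior mean = 0.755

Posterior: Beta(1+36, 1+11) = Beta(37, 12).
Mode = (37−1)/(37+12−2) = 36/47 = 0.766.
Mean = 37/(37+12) = 37/49 = 0.755.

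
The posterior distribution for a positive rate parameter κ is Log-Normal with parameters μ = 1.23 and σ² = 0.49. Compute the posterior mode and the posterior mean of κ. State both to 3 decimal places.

Mode = exp(μ − σ²) = exp(0.74) = 2.096.
Mean = exp(μ + σ²/2) = exp(1.475) = 4.371.
The posterior is right-skewed, so the mean exceeds the mode.

MAP: 2.096. Posterior mean: 4.371.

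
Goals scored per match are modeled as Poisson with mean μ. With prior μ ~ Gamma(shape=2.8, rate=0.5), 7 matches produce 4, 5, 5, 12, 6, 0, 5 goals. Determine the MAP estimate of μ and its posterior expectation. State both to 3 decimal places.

Σ counts = 37. Posterior: Gamma(shape = 2.8+37 = 39.8, rate = 0.5+7 = 7.5).
Mode = (α−1)/β = 38.8/7.5 = 5.173.
Mean = α/β = 39.8/7.5 = 5.307.

μ_MAP = 5.173, E[μ|data] = 5.307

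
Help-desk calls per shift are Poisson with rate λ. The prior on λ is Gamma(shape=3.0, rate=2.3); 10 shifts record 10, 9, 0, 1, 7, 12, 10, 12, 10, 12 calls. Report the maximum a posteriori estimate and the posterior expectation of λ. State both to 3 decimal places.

MAP = 6.911; posterior mean = 6.992

Σ counts = 83. Posterior: Gamma(shape = 3.0+83 = 86.0, rate = 2.3+10 = 12.3).
Mode = (α−1)/β = 85.0/12.3 = 6.911.
Mean = α/β = 86.0/12.3 = 6.992.
Mean > mode: the posterior has a right tail.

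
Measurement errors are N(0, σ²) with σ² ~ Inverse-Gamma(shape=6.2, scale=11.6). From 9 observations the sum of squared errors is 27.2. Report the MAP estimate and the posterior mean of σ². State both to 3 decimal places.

Posterior: Inverse-Gamma(shape = 6.2+9/2 = 10.7, scale = 11.6+27.2/2 = 25.2).
Mode = β/(α+1) = 25.2/11.7 = 2.154.
Mean = β/(α−1) = 25.2/9.7 = 2.598.

MAP = 2.154, posterior mean = 2.598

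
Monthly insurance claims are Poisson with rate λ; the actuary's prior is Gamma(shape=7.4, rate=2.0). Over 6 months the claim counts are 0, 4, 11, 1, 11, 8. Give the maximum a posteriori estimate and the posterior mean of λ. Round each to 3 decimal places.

Σ counts = 35. Posterior: Gamma(shape = 7.4+35 = 42.4, rate = 2.0+6 = 8.0).
Mode = (α−1)/β = 41.4/8.0 = 5.175.
Mean = α/β = 42.4/8.0 = 5.300.

λ_MAP = 5.175, E[λ|data] = 5.300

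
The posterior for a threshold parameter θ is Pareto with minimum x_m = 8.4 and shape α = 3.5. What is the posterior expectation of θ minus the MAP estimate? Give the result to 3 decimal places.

The Pareto density is strictly decreasing on [x_m, ∞), so the mode is x_m = 8.400.
Mean = α·x_m/(α−1) = 3.5·8.4/2.5 = 11.760.
Difference = 11.760 − 8.400 = 3.360.
Right-skewed posterior ⇒ mode < mean.

3.360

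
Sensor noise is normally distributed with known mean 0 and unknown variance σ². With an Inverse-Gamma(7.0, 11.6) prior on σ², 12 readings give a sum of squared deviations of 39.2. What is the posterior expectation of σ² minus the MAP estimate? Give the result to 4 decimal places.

0.3714

Posterior: Inverse-Gamma(shape = 7.0+12/2 = 13.0, scale = 11.6+39.2/2 = 31.2).
Mode = β/(α+1) = 31.2/14.0 = 2.2286.
Mean = β/(α−1) = 31.2/12.0 = 2.6000.
Difference = 2.6000 − 2.2286 = 0.3714.
The posterior is right-skewed, so the mean exceeds the mode.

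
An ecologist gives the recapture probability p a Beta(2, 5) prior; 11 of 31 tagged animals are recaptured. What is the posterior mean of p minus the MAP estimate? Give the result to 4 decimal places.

Posterior: Beta(2+11, 5+20) = Beta(13, 25).
Mode = (13−1)/(13+25−2) = 12/36 = 0.3333.
Mean = 13/(13+25) = 13/38 = 0.3421.
Difference = 0.3421 − 0.3333 = 0.0088.

0.0088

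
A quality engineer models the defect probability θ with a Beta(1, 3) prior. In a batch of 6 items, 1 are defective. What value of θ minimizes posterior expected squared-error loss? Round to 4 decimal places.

0.2000

Posterior: Beta(1+1, 3+5) = Beta(2, 8).
Mode = (2−1)/(2+8−2) = 1/8 = 0.1250.
Mean = 2/(2+8) = 2/10 = 0.2000.
Squared-error loss ⇒ the optimal estimator is the posterior mean.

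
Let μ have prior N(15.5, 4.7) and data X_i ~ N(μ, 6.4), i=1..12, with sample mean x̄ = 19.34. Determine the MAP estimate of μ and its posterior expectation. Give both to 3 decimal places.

μ_MAP = 18.949, E[μ|data] = 18.949

Posterior for μ is Normal. Precision-weighted mean: (1/4.7·15.5 + 12/6.4·19.34) / (1/4.7 + 12/6.4) = 18.949.
A Normal posterior is symmetric, so mode = mean.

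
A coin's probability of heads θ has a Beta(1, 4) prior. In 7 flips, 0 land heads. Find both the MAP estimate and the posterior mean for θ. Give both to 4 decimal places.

MAP estimate = 0.0000, posterior mean = 0.0833

Posterior: Beta(1+0, 4+7) = Beta(1, 11).
Since α = 1 ≤ 1 and β > 1, the Beta density is monotone decreasing on [0,1]; the mode is at 0.
Mean = 1/(1+11) = 0.0833.
The mean is pulled above the mode by the posterior's right skew.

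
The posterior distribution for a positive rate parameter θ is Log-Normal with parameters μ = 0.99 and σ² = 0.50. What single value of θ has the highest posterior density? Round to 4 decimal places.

1.6323

Mode = exp(μ − σ²) = exp(0.49) = 1.6323.
Mean = exp(μ + σ²/2) = exp(1.240) = 3.4556.
This is the posterior mode — the MAP estimate.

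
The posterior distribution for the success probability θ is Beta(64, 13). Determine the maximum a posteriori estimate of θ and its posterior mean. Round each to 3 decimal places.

maximum a posteriori estimate = 0.840, posterior mean = 0.831

Mode = (64−1)/(64+13−2) = 63/75 = 0.840.
Mean = 64/(64+13) = 64/77 = 0.831.
The posterior is left-skewed, so the mode exceeds the mean.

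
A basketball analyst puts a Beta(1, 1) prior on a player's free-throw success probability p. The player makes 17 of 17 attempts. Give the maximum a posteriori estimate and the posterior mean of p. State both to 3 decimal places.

Posterior: Beta(1+17, 1+0) = Beta(18, 1).
Since β = 1 ≤ 1 and α > 1, the Beta density is monotone increasing on [0,1]; the mode is at 1.
Mean = 18/(18+1) = 0.947.
Left-skewed posterior ⇒ mean < mode.

MAP: 1.000. Posterior mean: 0.947.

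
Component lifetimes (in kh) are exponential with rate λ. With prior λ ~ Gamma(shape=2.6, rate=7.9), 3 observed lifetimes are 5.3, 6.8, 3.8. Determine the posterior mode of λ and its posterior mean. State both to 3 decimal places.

posterior mode = 0.193, posterior mean = 0.235

Σ times = 15.9. Posterior: Gamma(shape = 2.6+3 = 5.6, rate = 7.9+15.9 = 23.8).
Mode = (α−1)/β = 4.6/23.8 = 0.193.
Mean = α/β = 5.6/23.8 = 0.235.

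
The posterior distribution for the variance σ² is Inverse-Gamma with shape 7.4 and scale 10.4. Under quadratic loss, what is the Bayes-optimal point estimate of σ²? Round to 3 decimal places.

Mode = β/(α+1) = 10.4/8.4 = 1.238.
Mean = β/(α−1) = 10.4/6.4 = 1.625.
Quadratic loss ⇒ the optimal estimator is the posterior mean.

1.625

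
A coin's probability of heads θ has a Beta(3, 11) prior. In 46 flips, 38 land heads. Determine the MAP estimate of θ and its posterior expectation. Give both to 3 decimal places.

Posterior: Beta(3+38, 11+8) = Beta(41, 19).
Mode = (41−1)/(41+19−2) = 40/58 = 0.690.
Mean = 41/(41+19) = 41/60 = 0.683.
The mean is pulled below the mode by the posterior's left skew.

θ_MAP = 0.690, E[θ|data] = 0.683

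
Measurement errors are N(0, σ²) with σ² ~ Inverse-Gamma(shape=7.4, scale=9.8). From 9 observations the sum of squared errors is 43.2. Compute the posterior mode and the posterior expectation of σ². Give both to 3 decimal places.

Posterior: Inverse-Gamma(shape = 7.4+9/2 = 11.9, scale = 9.8+43.2/2 = 31.4).
Mode = β/(α+1) = 31.4/12.9 = 2.434.
Mean = β/(α−1) = 31.4/10.9 = 2.881.

MAP = 2.434; posterior mean = 2.881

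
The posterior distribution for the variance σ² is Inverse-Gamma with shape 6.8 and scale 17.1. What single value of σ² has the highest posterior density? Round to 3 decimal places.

Mode = β/(α+1) = 17.1/7.8 = 2.192.
Mean = β/(α−1) = 17.1/5.8 = 2.948.
This is the posterior mode — the MAP estimate.

2.192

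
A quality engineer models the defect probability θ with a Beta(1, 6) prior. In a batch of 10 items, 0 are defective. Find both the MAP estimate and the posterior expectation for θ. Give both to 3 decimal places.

Posterior: Beta(1+0, 6+10) = Beta(1, 16).
Since α = 1 ≤ 1 and β > 1, the Beta density is monotone decreasing on [0,1]; the mode is at 0.
Mean = 1/(1+16) = 0.059.

MAP = 0.000, posterior mean = 0.059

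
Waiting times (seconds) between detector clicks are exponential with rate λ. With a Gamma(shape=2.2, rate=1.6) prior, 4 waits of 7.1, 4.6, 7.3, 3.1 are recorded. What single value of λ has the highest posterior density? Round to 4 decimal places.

0.2194

Σ times = 22.1. Posterior: Gamma(shape = 2.2+4 = 6.2, rate = 1.6+22.1 = 23.7).
Mode = (α−1)/β = 5.2/23.7 = 0.2194.
Mean = α/β = 6.2/23.7 = 0.2616.
This is the posterior mode — the MAP estimate.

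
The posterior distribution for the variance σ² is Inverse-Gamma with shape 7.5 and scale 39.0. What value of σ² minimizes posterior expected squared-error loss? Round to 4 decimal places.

6.0000

Mode = β/(α+1) = 39.0/8.5 = 4.5882.
Mean = β/(α−1) = 39.0/6.5 = 6.0000.
Squared-error loss ⇒ the optimal estimator is the posterior mean.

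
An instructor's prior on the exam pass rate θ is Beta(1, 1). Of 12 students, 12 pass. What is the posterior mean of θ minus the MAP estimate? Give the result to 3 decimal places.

-0.071

Posterior: Beta(1+12, 1+0) = Beta(13, 1).
Since β = 1 ≤ 1 and α > 1, the Beta density is monotone increasing on [0,1]; the mode is at 1.
Mean = 13/(13+1) = 0.929.
Difference = 0.929 − 1.000 = -0.071.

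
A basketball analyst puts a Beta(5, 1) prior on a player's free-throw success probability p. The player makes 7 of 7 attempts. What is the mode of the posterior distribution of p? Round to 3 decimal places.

Posterior: Beta(5+7, 1+0) = Beta(12, 1).
Since β = 1 ≤ 1 and α > 1, the Beta density is monotone increasing on [0,1]; the mode is at 1.
Mean = 12/(12+1) = 0.923.
This is the posterior mode — the MAP estimate.

1.000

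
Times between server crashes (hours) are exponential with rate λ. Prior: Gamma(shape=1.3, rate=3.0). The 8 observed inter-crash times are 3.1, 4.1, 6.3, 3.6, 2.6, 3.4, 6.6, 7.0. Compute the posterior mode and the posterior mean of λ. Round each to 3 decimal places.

λ_MAP = 0.209, E[λ|data] = 0.234

Σ times = 36.7. Posterior: Gamma(shape = 1.3+8 = 9.3, rate = 3.0+36.7 = 39.7).
Mode = (α−1)/β = 8.3/39.7 = 0.209.
Mean = α/β = 9.3/39.7 = 0.234.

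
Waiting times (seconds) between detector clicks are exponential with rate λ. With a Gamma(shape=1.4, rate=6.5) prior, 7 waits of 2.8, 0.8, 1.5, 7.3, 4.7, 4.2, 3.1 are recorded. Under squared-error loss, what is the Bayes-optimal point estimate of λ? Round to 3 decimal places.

0.272

Σ times = 24.4. Posterior: Gamma(shape = 1.4+7 = 8.4, rate = 6.5+24.4 = 30.9).
Mode = (α−1)/β = 7.4/30.9 = 0.239.
Mean = α/β = 8.4/30.9 = 0.272.
Squared-error loss ⇒ the optimal estimator is the posterior mean.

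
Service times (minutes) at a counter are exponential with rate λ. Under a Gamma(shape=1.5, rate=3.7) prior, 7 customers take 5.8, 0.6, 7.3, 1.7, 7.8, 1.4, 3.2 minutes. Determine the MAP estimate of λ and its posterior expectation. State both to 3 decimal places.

Σ times = 27.8. Posterior: Gamma(shape = 1.5+7 = 8.5, rate = 3.7+27.8 = 31.5).
Mode = (α−1)/β = 7.5/31.5 = 0.238.
Mean = α/β = 8.5/31.5 = 0.270.

λ_MAP = 0.238, E[λ|data] = 0.270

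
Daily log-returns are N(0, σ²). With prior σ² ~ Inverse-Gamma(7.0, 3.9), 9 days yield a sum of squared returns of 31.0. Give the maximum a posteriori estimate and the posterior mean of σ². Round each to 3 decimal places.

Posterior: Inverse-Gamma(shape = 7.0+9/2 = 11.5, scale = 3.9+31.0/2 = 19.4).
Mode = β/(α+1) = 19.4/12.5 = 1.552.
Mean = β/(α−1) = 19.4/10.5 = 1.848.
Right-skewed posterior ⇒ mode < mean.

maximum a posteriori estimate = 1.552, posterior mean = 1.848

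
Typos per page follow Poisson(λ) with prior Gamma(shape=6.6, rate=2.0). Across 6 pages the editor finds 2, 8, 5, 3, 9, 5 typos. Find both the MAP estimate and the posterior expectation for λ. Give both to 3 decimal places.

Σ counts = 32. Posterior: Gamma(shape = 6.6+32 = 38.6, rate = 2.0+6 = 8.0).
Mode = (α−1)/β = 37.6/8.0 = 4.700.
Mean = α/β = 38.6/8.0 = 4.825.
The mean is pulled above the mode by the posterior's right skew.

MAP = 4.700, posterior mean = 4.825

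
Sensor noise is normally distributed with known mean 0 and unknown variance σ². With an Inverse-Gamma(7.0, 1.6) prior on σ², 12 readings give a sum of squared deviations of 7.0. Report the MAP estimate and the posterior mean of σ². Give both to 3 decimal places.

σ²_MAP = 0.364, E[σ²|data] = 0.425

Posterior: Inverse-Gamma(shape = 7.0+12/2 = 13.0, scale = 1.6+7.0/2 = 5.1).
Mode = β/(α+1) = 5.1/14.0 = 0.364.
Mean = β/(α−1) = 5.1/12.0 = 0.425.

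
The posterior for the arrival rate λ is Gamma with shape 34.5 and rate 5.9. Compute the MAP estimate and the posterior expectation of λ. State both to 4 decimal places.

MAP = 5.6780; posterior mean = 5.8475

Mode = (α−1)/β = 33.5/5.9 = 5.6780.
Mean = α/β = 34.5/5.9 = 5.8475.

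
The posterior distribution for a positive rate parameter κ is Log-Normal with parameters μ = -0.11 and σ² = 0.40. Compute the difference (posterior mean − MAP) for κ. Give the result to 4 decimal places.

0.4937

Mode = exp(μ − σ²) = exp(-0.51) = 0.6005.
Mean = exp(μ + σ²/2) = exp(0.090) = 1.0942.
Difference = 1.0942 − 0.6005 = 0.4937.
Right-skewed posterior ⇒ mode < mean.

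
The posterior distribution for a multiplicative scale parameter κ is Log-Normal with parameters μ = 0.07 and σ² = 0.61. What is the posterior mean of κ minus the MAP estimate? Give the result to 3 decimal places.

0.872

Mode = exp(μ − σ²) = exp(-0.54) = 0.583.
Mean = exp(μ + σ²/2) = exp(0.375) = 1.455.
Difference = 1.455 − 0.583 = 0.872.
Right-skewed posterior ⇒ mode < mean.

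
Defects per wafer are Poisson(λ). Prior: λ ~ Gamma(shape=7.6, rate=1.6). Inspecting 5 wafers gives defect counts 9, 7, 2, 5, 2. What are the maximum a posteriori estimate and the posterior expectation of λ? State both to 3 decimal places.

Σ counts = 25. Posterior: Gamma(shape = 7.6+25 = 32.6, rate = 1.6+5 = 6.6).
Mode = (α−1)/β = 31.6/6.6 = 4.788.
Mean = α/β = 32.6/6.6 = 4.939.
Right-skewed posterior ⇒ mode < mean.

MAP = 4.788, posterior mean = 4.939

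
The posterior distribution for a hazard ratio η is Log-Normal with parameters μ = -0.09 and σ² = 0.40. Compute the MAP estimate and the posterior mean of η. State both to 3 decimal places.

Mode = exp(μ − σ²) = exp(-0.49) = 0.613.
Mean = exp(μ + σ²/2) = exp(0.110) = 1.116.
Right-skewed posterior ⇒ mode < mean.

η_MAP = 0.613, E[η|data] = 1.116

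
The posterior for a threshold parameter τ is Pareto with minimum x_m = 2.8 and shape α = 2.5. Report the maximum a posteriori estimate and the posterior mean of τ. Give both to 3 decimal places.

MAP: 2.800. Posterior mean: 4.667.

The Pareto density is strictly decreasing on [x_m, ∞), so the mode is x_m = 2.800.
Mean = α·x_m/(α−1) = 2.5·2.8/1.5 = 4.667.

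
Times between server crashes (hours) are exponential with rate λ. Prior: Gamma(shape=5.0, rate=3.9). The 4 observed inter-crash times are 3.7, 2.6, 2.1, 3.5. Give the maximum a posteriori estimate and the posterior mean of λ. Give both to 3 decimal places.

Σ times = 11.9. Posterior: Gamma(shape = 5.0+4 = 9.0, rate = 3.9+11.9 = 15.8).
Mode = (α−1)/β = 8.0/15.8 = 0.506.
Mean = α/β = 9.0/15.8 = 0.570.

MAP = 0.506; posterior mean = 0.570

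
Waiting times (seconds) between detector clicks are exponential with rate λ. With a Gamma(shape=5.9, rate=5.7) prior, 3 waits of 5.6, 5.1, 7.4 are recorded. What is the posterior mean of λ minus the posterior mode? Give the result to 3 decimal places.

Σ times = 18.1. Posterior: Gamma(shape = 5.9+3 = 8.9, rate = 5.7+18.1 = 23.8).
Mode = (α−1)/β = 7.9/23.8 = 0.332.
Mean = α/β = 8.9/23.8 = 0.374.
Difference = 0.374 − 0.332 = 0.042.
The mean is pulled above the mode by the posterior's right skew.

0.042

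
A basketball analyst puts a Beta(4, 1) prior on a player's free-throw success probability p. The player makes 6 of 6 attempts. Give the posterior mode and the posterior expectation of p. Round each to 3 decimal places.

Posterior: Beta(4+6, 1+0) = Beta(10, 1).
Since β = 1 ≤ 1 and α > 1, the Beta density is monotone increasing on [0,1]; the mode is at 1.
Mean = 10/(10+1) = 0.909.
Mode > mean: the posterior has a left tail.

posterior mode = 1.000, posterior expectation = 0.909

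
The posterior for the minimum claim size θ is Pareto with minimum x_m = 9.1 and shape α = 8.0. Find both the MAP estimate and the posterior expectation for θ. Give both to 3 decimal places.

The Pareto density is strictly decreasing on [x_m, ∞), so the mode is x_m = 9.100.
Mean = α·x_m/(α−1) = 8.0·9.1/7.0 = 10.400.

MAP estimate = 9.100, posterior expectation = 10.400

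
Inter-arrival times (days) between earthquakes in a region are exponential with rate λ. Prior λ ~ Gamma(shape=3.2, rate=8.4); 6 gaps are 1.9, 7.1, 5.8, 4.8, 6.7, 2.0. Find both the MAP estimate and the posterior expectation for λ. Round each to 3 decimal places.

Σ times = 28.3. Posterior: Gamma(shape = 3.2+6 = 9.2, rate = 8.4+28.3 = 36.7).
Mode = (α−1)/β = 8.2/36.7 = 0.223.
Mean = α/β = 9.2/36.7 = 0.251.

MAP = 0.223; posterior mean = 0.251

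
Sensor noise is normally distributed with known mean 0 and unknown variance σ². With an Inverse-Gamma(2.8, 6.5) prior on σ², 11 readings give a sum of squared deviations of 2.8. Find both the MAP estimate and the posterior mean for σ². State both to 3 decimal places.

Posterior: Inverse-Gamma(shape = 2.8+11/2 = 8.3, scale = 6.5+2.8/2 = 7.9).
Mode = β/(α+1) = 7.9/9.3 = 0.849.
Mean = β/(α−1) = 7.9/7.3 = 1.082.

MAP = 0.849; posterior mean = 1.082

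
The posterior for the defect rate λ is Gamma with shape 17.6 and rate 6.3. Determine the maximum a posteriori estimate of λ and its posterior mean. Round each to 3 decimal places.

Mode = (α−1)/β = 16.6/6.3 = 2.635.
Mean = α/β = 17.6/6.3 = 2.794.
Mean > mode: the posterior has a right tail.

MAP = 2.635, posterior mean = 2.794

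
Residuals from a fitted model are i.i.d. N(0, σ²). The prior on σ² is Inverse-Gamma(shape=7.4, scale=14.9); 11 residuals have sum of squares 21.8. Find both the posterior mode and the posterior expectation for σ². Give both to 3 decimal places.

Posterior: Inverse-Gamma(shape = 7.4+11/2 = 12.9, scale = 14.9+21.8/2 = 25.8).
Mode = β/(α+1) = 25.8/13.9 = 1.856.
Mean = β/(α−1) = 25.8/11.9 = 2.168.
The mean is pulled above the mode by the posterior's right skew.

posterior mode = 1.856, posterior expectation = 2.168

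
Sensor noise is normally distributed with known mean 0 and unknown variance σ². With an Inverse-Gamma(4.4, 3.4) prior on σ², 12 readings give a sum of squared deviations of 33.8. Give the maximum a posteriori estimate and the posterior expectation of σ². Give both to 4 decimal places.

MAP = 1.7807, posterior mean = 2.1596

Posterior: Inverse-Gamma(shape = 4.4+12/2 = 10.4, scale = 3.4+33.8/2 = 20.3).
Mode = β/(α+1) = 20.3/11.4 = 1.7807.
Mean = β/(α−1) = 20.3/9.4 = 2.1596.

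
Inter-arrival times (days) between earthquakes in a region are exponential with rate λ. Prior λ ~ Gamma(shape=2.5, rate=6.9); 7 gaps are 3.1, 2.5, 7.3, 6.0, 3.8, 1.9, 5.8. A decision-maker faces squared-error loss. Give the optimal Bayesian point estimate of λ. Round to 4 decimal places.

0.2547

Σ times = 30.4. Posterior: Gamma(shape = 2.5+7 = 9.5, rate = 6.9+30.4 = 37.3).
Mode = (α−1)/β = 8.5/37.3 = 0.2279.
Mean = α/β = 9.5/37.3 = 0.2547.
Squared-error loss ⇒ the optimal estimator is the posterior mean.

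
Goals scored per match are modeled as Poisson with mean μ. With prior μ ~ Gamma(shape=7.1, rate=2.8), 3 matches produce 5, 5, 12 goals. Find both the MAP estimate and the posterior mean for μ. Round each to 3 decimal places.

Σ counts = 22. Posterior: Gamma(shape = 7.1+22 = 29.1, rate = 2.8+3 = 5.8).
Mode = (α−1)/β = 28.1/5.8 = 4.845.
Mean = α/β = 29.1/5.8 = 5.017.
Right-skewed posterior ⇒ mode < mean.

MAP estimate = 4.845, posterior mean = 5.017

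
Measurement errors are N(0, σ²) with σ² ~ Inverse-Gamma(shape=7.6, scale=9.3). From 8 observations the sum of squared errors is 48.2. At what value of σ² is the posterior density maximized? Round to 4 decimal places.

Posterior: Inverse-Gamma(shape = 7.6+8/2 = 11.6, scale = 9.3+48.2/2 = 33.4).
Mode = β/(α+1) = 33.4/12.6 = 2.6508.
Mean = β/(α−1) = 33.4/10.6 = 3.1509.
This is the posterior mode — the MAP estimate.

2.6508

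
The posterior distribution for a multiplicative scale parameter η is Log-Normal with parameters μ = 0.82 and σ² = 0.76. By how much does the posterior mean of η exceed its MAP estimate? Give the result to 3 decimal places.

Mode = exp(μ − σ²) = exp(0.06) = 1.062.
Mean = exp(μ + σ²/2) = exp(1.200) = 3.320.
Difference = 3.320 − 1.062 = 2.258.

2.258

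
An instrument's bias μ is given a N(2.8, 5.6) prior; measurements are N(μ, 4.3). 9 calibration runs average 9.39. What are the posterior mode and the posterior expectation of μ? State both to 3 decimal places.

Posterior for μ is Normal. Precision-weighted mean: (1/5.6·2.8 + 9/4.3·9.39) / (1/5.6 + 9/4.3) = 8.872.
A Normal posterior is symmetric, so mode = mean.

MAP = 8.872, posterior mean = 8.872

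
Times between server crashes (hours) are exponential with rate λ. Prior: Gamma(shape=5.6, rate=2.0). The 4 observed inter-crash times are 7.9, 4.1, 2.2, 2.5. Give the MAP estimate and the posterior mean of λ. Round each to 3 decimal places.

MAP = 0.460; posterior mean = 0.513

Σ times = 16.7. Posterior: Gamma(shape = 5.6+4 = 9.6, rate = 2.0+16.7 = 18.7).
Mode = (α−1)/β = 8.6/18.7 = 0.460.
Mean = α/β = 9.6/18.7 = 0.513.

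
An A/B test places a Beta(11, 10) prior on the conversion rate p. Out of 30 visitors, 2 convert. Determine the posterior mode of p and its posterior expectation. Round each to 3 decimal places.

p_MAP = 0.245, E[p|data] = 0.255

Posterior: Beta(11+2, 10+28) = Beta(13, 38).
Mode = (13−1)/(13+38−2) = 12/49 = 0.245.
Mean = 13/(13+38) = 13/51 = 0.255.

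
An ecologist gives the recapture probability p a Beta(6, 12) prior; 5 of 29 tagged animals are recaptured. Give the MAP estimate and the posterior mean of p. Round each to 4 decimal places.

Posterior: Beta(6+5, 12+24) = Beta(11, 36).
Mode = (11−1)/(11+36−2) = 10/45 = 0.2222.
Mean = 11/(11+36) = 11/47 = 0.2340.

p_MAP = 0.2222, E[p|data] = 0.2340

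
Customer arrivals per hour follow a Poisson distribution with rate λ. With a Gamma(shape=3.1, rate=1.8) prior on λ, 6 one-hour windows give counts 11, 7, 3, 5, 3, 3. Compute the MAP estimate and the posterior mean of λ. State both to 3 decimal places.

MAP estimate = 4.372, posterior mean = 4.500

Σ counts = 32. Posterior: Gamma(shape = 3.1+32 = 35.1, rate = 1.8+6 = 7.8).
Mode = (α−1)/β = 34.1/7.8 = 4.372.
Mean = α/β = 35.1/7.8 = 4.500.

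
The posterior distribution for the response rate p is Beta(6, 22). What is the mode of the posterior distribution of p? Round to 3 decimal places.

Mode = (6−1)/(6+22−2) = 5/26 = 0.192.
Mean = 6/(6+22) = 6/28 = 0.214.
This is the posterior mode — the MAP estimate.

0.192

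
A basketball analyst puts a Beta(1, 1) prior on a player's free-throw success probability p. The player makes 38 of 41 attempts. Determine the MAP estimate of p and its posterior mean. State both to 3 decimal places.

MAP = 0.927; posterior mean = 0.907

Posterior: Beta(1+38, 1+3) = Beta(39, 4).
Mode = (39−1)/(39+4−2) = 38/41 = 0.927.
With a flat prior the MAP equals the MLE, 38/41.
Mean = 39/(39+4) = 39/43 = 0.907.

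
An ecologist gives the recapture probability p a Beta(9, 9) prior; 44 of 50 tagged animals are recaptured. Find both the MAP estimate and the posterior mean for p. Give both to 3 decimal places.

p_MAP = 0.788, E[p|data] = 0.779

Posterior: Beta(9+44, 9+6) = Beta(53, 15).
Mode = (53−1)/(53+15−2) = 52/66 = 0.788.
Mean = 53/(53+15) = 53/68 = 0.779.
Mode > mean: the posterior has a left tail.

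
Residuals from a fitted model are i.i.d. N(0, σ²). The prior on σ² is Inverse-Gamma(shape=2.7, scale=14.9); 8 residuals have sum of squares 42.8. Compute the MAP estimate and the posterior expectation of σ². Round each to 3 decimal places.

MAP = 4.714, posterior mean = 6.368

Posterior: Inverse-Gamma(shape = 2.7+8/2 = 6.7, scale = 14.9+42.8/2 = 36.3).
Mode = β/(α+1) = 36.3/7.7 = 4.714.
Mean = β/(α−1) = 36.3/5.7 = 6.368.
The mean is pulled above the mode by the posterior's right skew.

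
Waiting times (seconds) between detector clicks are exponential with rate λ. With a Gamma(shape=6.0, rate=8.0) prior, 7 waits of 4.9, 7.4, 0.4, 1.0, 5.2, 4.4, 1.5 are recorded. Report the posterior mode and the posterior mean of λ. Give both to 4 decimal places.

posterior mode = 0.3659, posterior mean = 0.3963

Σ times = 24.8. Posterior: Gamma(shape = 6.0+7 = 13.0, rate = 8.0+24.8 = 32.8).
Mode = (α−1)/β = 12.0/32.8 = 0.3659.
Mean = α/β = 13.0/32.8 = 0.3963.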